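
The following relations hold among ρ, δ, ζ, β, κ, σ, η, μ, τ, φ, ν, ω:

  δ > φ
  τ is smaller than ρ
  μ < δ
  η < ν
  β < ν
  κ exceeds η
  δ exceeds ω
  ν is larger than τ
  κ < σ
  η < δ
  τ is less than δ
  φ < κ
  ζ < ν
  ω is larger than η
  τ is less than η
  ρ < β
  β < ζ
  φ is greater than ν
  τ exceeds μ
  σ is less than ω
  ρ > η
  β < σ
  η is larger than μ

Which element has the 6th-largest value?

Piecing the relations together gives one ordering: μ < τ < η < ρ < β < ζ < ν < φ < κ < σ < ω < δ.
The 6th largest is ν.

ν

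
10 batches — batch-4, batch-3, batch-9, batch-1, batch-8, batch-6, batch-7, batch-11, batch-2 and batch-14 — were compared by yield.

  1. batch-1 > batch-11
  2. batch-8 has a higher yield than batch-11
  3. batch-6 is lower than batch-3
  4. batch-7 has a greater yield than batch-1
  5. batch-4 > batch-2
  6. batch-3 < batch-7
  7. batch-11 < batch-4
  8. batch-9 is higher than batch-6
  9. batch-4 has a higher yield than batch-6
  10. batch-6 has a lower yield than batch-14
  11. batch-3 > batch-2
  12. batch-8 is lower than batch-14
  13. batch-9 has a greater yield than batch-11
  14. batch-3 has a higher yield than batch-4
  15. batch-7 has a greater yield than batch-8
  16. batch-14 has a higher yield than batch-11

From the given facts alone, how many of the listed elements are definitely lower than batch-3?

4

From batch-3 the given relations immediately reach batch-6, batch-2, batch-4.
From those, batch-11 — 4 in total.
No other element is forced below batch-3 by the given relations, so the count is 4.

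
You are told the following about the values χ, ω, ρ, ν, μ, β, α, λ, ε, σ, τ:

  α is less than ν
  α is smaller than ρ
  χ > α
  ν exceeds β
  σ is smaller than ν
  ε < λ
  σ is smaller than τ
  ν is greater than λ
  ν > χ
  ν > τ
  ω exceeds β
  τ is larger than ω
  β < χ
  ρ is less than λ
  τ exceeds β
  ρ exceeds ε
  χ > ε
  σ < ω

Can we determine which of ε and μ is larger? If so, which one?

Following every chain through ε: above ε we get ρ, λ, χ, ν.
μ is not reached, and no chain runs the other way from μ to ε.
So the given relations leave the order of ε and μ undetermined.

undetermined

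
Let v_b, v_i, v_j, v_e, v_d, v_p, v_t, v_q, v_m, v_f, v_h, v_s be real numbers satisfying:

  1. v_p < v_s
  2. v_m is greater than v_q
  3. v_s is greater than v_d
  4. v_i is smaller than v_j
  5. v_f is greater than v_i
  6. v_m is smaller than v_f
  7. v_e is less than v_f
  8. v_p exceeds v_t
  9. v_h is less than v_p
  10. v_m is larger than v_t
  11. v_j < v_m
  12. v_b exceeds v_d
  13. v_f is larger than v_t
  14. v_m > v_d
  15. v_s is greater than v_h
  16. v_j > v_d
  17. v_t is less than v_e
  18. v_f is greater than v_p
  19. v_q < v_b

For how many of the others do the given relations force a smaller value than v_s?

From v_s the given relations immediately reach v_d, v_h, v_p.
From those, v_t — 4 in total.
No other element is forced below v_s by the given relations, so the count is 4.

4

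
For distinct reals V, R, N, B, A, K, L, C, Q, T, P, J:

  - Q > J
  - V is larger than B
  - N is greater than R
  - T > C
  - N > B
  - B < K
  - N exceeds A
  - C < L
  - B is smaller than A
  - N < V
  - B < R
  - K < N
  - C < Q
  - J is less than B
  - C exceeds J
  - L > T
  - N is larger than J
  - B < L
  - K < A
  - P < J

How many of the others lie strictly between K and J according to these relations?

1

Chaining upward from J reaches: C, T, B, L, R, A, Q, N, V.
Chaining downward from K reaches: P, B.
Strictly between J and K are those in both lists: B — 1 element.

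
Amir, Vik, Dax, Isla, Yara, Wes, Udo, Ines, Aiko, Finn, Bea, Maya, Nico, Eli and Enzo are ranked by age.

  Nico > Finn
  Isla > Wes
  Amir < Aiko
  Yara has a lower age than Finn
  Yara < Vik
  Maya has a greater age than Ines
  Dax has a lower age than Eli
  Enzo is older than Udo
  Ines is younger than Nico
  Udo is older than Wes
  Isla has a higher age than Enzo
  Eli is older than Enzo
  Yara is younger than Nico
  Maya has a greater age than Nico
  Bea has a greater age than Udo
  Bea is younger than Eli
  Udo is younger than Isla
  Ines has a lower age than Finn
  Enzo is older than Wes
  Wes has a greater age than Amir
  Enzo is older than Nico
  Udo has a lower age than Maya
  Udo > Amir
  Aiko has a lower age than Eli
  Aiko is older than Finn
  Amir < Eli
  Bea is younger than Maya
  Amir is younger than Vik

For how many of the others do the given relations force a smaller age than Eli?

11

From Eli the given relations immediately reach Amir, Aiko, Enzo, Bea, Dax.
From those, Wes, Finn, Udo, Nico — 9 in total.
From those, Yara, Ines — 11 in total.
Nothing else is reachable below Eli; 11 in all.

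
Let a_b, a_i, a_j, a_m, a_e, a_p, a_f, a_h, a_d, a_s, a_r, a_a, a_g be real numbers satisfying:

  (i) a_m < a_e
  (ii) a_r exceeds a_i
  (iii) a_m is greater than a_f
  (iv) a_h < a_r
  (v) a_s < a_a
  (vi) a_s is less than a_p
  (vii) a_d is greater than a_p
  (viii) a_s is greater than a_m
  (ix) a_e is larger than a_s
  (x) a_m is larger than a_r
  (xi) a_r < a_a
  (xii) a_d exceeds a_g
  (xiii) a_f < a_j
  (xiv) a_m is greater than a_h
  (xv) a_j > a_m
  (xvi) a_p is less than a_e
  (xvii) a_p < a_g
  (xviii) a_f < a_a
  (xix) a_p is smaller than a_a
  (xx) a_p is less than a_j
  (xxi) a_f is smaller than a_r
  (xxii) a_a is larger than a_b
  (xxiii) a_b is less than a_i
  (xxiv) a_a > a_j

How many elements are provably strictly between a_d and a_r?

4

Chaining upward from a_r reaches: a_m, a_s, a_p, a_e, a_j, a_g, a_a.
Chaining downward from a_d reaches: a_h, a_b, a_f, a_i, a_m, a_s, a_p, a_g.
Strictly between a_r and a_d are those in both lists: a_m, a_s, a_p, a_g — 4 elements.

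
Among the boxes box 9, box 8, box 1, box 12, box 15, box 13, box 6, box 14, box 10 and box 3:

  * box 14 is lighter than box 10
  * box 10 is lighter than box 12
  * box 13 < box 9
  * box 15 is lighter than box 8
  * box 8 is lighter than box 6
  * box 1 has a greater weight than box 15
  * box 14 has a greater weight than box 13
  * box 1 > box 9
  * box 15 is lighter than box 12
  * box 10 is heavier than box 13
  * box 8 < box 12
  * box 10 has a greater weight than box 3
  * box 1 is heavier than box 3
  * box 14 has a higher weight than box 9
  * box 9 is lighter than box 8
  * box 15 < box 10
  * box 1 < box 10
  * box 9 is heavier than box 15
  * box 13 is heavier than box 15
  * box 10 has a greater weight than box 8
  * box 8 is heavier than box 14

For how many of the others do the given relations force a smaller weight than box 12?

From box 12 the given relations immediately reach box 15, box 8, box 10.
From those, box 13, box 9, box 14, box 3, box 1 — 8 in total.
No other element is forced below box 12 by the given relations, so the count is 8.

8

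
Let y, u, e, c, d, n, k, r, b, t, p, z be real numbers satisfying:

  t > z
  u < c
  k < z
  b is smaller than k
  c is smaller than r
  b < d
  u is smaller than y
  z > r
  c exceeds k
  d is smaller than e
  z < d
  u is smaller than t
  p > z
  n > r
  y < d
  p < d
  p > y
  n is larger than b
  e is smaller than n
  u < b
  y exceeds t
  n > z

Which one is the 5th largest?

y

The consecutive relations fix a unique order: u < b < k < c < r < z < t < y < p < d < e < n.
The 5th largest is y.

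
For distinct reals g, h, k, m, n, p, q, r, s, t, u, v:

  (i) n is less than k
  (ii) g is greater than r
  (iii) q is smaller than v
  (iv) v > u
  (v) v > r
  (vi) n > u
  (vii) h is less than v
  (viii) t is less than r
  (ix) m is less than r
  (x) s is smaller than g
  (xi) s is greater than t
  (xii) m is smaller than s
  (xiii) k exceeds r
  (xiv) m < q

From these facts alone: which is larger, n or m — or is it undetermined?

Following every chain through m: above m we get s, q, r, g, k, v.
n is not reached, and no chain runs the other way from n to m.
So the given relations leave the order of m and n undetermined.

undetermined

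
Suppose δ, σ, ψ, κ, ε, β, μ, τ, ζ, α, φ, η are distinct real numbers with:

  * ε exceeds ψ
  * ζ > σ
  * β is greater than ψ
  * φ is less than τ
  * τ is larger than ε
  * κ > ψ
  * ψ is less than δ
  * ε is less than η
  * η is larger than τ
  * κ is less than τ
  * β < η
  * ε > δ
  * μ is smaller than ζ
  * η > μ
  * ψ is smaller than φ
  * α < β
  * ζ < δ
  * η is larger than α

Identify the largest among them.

Chaining downward from η: directly below it, μ, α, ε, τ, β; then ψ, φ, δ, κ; then ζ; then σ.
That covers every other element, and nothing is given above η, so η is the largest.

η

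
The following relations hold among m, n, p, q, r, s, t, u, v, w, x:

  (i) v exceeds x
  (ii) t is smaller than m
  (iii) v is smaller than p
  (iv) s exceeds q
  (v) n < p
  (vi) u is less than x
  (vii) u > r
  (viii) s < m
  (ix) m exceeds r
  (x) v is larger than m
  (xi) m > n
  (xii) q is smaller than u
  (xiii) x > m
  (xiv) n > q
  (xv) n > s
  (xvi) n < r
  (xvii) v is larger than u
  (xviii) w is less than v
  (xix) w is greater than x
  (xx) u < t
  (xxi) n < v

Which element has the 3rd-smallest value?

n

Chaining the given pairs: q < s < n < r < u < t < m < x < w < v < p.
The 3rd smallest is n.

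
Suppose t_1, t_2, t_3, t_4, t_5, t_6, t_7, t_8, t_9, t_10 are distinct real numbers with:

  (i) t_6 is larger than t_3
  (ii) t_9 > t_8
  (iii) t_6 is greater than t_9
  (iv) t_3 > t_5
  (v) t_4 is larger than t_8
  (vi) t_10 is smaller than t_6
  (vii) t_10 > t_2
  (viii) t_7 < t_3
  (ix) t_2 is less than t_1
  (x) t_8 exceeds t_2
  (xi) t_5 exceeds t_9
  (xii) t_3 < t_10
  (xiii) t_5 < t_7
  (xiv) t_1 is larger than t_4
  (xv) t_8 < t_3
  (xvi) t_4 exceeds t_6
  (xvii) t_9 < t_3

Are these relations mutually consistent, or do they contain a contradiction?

Every relation is compatible with t_2 < t_8 < t_9 < t_5 < t_7 < t_3 < t_10 < t_6 < t_4 < t_1; the set is consistent.

consistent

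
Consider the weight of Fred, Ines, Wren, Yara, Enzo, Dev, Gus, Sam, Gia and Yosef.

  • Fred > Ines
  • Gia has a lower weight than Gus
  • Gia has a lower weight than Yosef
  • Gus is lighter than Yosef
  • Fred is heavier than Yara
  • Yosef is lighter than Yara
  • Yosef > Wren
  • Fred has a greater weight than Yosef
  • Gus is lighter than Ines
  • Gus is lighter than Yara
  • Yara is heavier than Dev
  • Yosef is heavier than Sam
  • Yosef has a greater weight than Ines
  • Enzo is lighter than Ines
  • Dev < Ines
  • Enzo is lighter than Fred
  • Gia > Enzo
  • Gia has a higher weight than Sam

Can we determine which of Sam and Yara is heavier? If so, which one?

Sam < Gia and Gia < Gus give Sam < Gus.
Then Gus < Ines extends the chain to Ines.
With Ines < Yosef: Sam < Gia < Gus < Ines < Yosef.
With Yosef < Yara: Sam < Gia < Gus < Ines < Yosef < Yara.
So Yara is heavier.

Yara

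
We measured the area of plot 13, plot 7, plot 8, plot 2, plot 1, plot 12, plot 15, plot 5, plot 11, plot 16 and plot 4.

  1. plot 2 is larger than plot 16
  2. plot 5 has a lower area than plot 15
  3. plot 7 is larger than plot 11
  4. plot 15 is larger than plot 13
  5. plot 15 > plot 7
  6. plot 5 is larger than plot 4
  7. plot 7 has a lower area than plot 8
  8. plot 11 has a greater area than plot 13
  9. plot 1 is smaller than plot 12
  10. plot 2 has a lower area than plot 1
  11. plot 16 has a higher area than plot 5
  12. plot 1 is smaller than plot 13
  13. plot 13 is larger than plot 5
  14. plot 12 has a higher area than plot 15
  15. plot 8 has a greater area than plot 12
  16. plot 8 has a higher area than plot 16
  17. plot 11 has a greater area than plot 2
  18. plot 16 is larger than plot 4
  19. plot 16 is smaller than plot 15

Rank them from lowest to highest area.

Nothing is placed below plot 4, so it is least; from there plot 4 < plot 5; plot 5 < plot 16; plot 16 < plot 2; plot 2 < plot 1; plot 1 < plot 13; plot 13 < plot 11; plot 11 < plot 7; plot 7 < plot 15; plot 15 < plot 12; plot 12 < plot 8, each given directly.

plot 4 < plot 5 < plot 16 < plot 2 < plot 1 < plot 13 < plot 11 < plot 7 < plot 15 < plot 12 < plot 8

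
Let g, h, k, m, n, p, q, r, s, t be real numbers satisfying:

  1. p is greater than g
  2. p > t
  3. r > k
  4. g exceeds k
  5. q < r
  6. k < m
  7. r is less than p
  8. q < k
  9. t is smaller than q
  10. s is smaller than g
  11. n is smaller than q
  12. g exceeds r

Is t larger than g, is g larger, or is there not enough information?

g

t < q and q < k give t < k.
Then k < r extends the chain to r.
Then r < g extends the chain to g.
So g is larger.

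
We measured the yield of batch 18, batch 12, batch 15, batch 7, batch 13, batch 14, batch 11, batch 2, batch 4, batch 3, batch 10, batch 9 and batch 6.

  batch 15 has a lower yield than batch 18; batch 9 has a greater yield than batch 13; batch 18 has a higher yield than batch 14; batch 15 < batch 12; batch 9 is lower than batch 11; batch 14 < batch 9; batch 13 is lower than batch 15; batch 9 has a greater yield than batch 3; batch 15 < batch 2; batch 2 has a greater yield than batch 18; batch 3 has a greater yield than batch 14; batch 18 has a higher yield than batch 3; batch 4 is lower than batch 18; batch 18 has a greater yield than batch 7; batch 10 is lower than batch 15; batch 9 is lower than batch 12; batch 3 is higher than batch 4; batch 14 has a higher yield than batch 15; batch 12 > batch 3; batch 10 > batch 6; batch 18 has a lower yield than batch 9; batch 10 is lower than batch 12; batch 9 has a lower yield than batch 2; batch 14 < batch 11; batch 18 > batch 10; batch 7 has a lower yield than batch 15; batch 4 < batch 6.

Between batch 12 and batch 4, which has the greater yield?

batch 12

batch 4 < batch 6 and batch 6 < batch 10 give batch 4 < batch 10.
Then batch 10 < batch 15 extends the chain to batch 15.
With batch 15 < batch 14: batch 4 < batch 6 < batch 10 < batch 15 < batch 14.
Then batch 14 < batch 3 extends the chain to batch 3.
Then batch 3 < batch 18 extends the chain to batch 18.
Then batch 18 < batch 9 extends the chain to batch 9.
Then batch 9 < batch 12 extends the chain to batch 12.
So batch 4 < batch 12; batch 12 is the higher of the two.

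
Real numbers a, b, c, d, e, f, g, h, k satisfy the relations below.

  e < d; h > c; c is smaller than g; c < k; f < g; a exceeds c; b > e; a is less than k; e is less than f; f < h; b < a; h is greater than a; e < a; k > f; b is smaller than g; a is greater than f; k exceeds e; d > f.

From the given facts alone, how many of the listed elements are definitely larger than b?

Directly above b: a, g.
One step further: h, k (4 so far).
No other element is forced above b by the given relations, so the count is 4.

4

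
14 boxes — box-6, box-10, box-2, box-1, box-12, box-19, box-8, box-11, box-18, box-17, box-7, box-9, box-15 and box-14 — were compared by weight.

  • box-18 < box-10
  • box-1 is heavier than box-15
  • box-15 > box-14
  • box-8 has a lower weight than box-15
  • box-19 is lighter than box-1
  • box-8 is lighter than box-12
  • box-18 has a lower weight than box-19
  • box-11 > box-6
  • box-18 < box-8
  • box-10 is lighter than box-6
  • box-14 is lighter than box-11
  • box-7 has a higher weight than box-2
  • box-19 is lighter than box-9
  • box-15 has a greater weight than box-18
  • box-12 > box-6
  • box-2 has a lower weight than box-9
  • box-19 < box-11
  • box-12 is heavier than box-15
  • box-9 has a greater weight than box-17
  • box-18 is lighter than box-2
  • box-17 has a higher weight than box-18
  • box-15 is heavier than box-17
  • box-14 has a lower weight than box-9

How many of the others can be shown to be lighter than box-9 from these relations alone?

5

The elements the relations force below box-9 are box-18, box-19, box-14, box-17, box-2 — no chain reaches any other.
That is 5.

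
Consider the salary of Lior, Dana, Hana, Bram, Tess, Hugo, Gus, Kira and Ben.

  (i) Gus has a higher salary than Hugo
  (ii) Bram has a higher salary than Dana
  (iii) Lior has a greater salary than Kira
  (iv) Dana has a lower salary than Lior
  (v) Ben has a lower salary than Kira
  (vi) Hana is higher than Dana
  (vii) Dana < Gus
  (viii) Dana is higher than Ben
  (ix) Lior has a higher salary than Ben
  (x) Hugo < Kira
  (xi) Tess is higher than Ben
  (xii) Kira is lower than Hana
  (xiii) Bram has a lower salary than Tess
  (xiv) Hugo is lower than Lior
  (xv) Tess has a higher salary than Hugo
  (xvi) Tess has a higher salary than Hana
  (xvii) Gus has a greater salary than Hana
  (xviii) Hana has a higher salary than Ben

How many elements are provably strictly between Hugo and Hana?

The relations place Hugo below Hana. An element lies strictly between them when it is forced above Hugo and also forced below Hana.
Above Hugo: {Kira, Lior, Gus, Tess}. Below Hana: {Ben, Dana, Kira}.
Intersection: {Kira} — 1.

1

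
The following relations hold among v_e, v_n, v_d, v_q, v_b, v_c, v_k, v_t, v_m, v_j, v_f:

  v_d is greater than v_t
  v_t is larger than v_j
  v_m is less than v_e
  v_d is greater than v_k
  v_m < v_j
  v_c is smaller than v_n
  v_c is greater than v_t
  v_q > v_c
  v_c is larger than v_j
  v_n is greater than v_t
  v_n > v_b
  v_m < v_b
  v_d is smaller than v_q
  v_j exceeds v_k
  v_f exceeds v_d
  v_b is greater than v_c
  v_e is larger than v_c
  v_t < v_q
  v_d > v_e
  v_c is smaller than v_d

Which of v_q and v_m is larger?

v_m < v_j and v_j < v_t give v_m < v_t.
Then v_t < v_c extends the chain to v_c.
With v_c < v_e: v_m < v_j < v_t < v_c < v_e.
With v_e < v_d: v_m < v_j < v_t < v_c < v_e < v_d.
With v_d < v_q: v_m < v_j < v_t < v_c < v_e < v_d < v_q.
So v_m < v_q; v_q is the larger of the two.

v_q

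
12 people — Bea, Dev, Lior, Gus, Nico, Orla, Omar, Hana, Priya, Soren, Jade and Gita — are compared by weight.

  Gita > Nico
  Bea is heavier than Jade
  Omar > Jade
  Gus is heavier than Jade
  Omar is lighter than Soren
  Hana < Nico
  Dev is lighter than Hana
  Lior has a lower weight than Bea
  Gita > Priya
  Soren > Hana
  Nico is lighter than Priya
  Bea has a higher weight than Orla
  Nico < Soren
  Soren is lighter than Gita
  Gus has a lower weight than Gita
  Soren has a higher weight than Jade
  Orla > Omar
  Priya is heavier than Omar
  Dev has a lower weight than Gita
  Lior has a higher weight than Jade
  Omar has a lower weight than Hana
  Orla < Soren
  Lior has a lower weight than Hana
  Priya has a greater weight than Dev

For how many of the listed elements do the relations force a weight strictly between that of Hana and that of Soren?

1

The relations place Hana below Soren. An element lies strictly between them when it is forced above Hana and also forced below Soren.
Above Hana: {Nico, Priya, Gita}. Below Soren: {Jade, Dev, Lior, Omar, Orla, Nico}.
Intersection: {Nico} — 1.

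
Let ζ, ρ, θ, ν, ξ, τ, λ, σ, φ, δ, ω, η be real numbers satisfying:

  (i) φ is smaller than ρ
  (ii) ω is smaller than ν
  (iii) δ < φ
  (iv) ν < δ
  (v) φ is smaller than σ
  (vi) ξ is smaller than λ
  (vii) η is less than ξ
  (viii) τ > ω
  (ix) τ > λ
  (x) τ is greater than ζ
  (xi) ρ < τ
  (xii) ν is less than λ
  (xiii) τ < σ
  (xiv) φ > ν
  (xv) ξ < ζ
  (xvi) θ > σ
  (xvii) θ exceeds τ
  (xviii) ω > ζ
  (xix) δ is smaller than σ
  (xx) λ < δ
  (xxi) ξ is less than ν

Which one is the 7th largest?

Chaining the given pairs: η < ξ < ζ < ω < ν < λ < δ < φ < ρ < τ < σ < θ.
Counting 7 from the largest end gives λ.

λ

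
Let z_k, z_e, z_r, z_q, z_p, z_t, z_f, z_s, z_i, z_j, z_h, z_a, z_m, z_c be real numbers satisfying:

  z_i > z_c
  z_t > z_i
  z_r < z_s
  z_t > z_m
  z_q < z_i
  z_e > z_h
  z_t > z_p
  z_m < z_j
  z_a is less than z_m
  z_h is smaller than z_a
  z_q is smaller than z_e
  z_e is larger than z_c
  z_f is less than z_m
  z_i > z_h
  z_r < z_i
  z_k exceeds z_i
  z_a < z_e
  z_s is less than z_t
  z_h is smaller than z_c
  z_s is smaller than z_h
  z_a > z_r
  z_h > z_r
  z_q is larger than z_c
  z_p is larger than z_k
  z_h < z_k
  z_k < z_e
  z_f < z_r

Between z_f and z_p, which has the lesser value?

z_f

z_f < z_r and z_r < z_s give z_f < z_s.
Then z_s < z_h extends the chain to z_h.
Then z_h < z_c extends the chain to z_c.
Then z_c < z_q extends the chain to z_q.
With z_q < z_i: z_f < z_r < z_s < z_h < z_c < z_q < z_i.
With z_i < z_k: z_f < z_r < z_s < z_h < z_c < z_q < z_i < z_k.
Then z_k < z_p extends the chain to z_p.
So z_f < z_p; z_f is the smaller of the two.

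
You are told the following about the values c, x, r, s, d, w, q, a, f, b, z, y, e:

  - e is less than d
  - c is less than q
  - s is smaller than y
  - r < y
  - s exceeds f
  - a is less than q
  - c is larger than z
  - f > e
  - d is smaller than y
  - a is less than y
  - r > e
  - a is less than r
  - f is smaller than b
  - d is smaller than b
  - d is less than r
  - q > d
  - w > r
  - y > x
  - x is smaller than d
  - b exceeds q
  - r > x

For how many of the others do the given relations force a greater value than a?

5

The elements the relations force above a are r, y, q, b, w — no chain reaches any other.
That is 5.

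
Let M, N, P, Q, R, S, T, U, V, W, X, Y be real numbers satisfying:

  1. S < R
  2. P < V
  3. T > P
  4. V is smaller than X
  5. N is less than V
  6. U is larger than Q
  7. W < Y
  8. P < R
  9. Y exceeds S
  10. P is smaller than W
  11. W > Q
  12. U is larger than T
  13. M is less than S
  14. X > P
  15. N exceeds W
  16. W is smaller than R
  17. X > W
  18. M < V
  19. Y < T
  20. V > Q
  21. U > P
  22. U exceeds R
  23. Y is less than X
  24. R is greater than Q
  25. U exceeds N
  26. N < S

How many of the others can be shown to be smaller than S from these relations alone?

5

The elements the relations force below S are Q, P, W, M, N — no chain reaches any other.
That is 5.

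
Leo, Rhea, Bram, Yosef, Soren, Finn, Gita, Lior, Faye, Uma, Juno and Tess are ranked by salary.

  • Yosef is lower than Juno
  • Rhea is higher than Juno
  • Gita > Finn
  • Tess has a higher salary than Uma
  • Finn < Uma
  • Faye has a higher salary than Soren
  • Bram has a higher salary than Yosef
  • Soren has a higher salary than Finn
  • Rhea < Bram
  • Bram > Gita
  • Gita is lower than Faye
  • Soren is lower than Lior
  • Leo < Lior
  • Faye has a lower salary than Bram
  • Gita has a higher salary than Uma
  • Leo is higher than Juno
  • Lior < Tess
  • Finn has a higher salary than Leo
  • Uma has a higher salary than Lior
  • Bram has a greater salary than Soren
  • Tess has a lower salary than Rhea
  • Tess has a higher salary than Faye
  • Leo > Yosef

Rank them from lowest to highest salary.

Nothing is placed below Yosef, so it is least; from there Yosef < Juno; Juno < Leo; Leo < Finn; Finn < Soren; Soren < Lior; Lior < Uma; Uma < Gita; Gita < Faye; Faye < Tess; Tess < Rhea; Rhea < Bram, each given directly.

Yosef < Juno < Leo < Finn < Soren < Lior < Uma < Gita < Faye < Tess < Rhea < Bram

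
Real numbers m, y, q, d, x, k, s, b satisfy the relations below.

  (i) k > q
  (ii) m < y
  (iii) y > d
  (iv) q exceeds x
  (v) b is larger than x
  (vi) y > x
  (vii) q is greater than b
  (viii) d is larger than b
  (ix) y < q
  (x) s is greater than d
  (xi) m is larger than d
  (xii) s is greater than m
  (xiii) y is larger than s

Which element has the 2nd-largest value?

The consecutive relations fix a unique order: x < b < d < m < s < y < q < k.
Counting 2 from the largest end gives q.

q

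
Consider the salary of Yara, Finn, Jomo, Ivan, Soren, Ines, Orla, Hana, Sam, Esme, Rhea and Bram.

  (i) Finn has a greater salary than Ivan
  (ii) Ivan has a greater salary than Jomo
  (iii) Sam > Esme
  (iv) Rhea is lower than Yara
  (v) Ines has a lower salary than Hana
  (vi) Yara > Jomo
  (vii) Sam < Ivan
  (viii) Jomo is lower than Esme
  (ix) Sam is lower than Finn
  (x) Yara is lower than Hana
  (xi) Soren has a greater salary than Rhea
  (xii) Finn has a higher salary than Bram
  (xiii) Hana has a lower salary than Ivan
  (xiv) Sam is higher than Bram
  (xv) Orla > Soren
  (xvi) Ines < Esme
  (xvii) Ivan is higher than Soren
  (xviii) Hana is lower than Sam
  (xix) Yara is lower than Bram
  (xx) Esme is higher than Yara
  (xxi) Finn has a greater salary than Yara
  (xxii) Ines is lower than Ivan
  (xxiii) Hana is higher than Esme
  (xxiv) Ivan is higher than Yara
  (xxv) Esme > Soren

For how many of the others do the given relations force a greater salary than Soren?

6

The elements the relations force above Soren are Orla, Esme, Hana, Sam, Ivan, Finn — no chain reaches any other.
That is 6.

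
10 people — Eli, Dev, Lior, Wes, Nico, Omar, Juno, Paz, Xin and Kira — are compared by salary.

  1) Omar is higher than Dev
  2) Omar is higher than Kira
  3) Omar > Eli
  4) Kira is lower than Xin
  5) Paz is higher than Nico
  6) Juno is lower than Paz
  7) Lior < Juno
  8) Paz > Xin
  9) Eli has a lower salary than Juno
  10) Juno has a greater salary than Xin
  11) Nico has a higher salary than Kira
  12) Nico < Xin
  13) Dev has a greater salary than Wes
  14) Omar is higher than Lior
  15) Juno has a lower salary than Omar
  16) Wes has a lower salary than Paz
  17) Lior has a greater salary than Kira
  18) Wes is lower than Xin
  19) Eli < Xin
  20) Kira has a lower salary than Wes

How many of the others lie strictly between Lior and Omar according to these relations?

1

Chaining upward from Lior reaches: Juno, Paz.
Chaining downward from Omar reaches: Eli, Kira, Wes, Dev, Nico, Xin, Juno.
Strictly between Lior and Omar are those in both lists: Juno — 1 element.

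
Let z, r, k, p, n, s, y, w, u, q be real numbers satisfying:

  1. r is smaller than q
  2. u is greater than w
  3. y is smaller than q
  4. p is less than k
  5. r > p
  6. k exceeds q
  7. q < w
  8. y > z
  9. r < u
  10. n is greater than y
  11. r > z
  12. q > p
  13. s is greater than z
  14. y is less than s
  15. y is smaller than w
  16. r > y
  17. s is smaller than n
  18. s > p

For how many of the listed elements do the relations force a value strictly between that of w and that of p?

2

Chaining upward from p reaches: r, s, n, q, k, u.
Chaining downward from w reaches: z, y, r, q.
Strictly between p and w are those in both lists: r, q — 2 elements.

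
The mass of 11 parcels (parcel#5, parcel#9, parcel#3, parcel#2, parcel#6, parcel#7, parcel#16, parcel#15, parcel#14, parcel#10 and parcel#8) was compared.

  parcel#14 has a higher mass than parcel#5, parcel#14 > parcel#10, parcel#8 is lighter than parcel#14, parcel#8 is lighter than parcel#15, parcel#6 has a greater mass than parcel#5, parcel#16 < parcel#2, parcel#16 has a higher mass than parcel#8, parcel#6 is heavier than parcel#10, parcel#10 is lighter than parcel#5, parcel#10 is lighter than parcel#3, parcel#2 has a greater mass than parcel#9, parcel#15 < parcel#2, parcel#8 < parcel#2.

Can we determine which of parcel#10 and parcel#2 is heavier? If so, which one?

undetermined

Following every chain through parcel#10: above parcel#10 we get parcel#3, parcel#5, parcel#6, parcel#14.
parcel#2 is not reached, and no chain runs the other way from parcel#2 to parcel#10.
So the given relations leave the order of parcel#10 and parcel#2 undetermined.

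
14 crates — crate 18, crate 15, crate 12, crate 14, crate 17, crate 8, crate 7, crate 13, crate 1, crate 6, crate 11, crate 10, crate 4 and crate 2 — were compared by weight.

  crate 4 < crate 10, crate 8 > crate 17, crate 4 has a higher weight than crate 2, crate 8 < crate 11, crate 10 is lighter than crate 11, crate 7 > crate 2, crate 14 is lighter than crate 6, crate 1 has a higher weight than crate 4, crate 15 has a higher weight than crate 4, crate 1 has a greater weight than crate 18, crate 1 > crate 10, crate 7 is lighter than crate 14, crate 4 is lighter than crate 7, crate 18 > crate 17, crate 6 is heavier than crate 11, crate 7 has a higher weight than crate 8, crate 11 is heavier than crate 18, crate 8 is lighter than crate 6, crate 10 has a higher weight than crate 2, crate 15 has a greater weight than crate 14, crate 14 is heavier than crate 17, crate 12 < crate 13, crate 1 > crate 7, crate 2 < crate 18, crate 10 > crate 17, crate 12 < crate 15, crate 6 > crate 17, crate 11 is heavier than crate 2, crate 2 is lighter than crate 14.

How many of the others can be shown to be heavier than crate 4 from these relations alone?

7

The elements the relations force above crate 4 are crate 7, crate 10, crate 1, crate 14, crate 15, crate 11, crate 6 — no chain reaches any other.
That is 7.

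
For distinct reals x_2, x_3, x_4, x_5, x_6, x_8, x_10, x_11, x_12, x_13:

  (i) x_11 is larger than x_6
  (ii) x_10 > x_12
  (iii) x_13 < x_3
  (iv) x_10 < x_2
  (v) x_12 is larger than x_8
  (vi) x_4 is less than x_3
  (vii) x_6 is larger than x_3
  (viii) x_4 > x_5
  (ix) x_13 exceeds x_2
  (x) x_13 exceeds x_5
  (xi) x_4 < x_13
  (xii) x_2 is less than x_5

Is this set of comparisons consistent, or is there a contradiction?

The single ordering x_8 < x_12 < x_10 < x_2 < x_5 < x_4 < x_13 < x_3 < x_6 < x_11 satisfies every listed relation, so no contradiction arises.

consistent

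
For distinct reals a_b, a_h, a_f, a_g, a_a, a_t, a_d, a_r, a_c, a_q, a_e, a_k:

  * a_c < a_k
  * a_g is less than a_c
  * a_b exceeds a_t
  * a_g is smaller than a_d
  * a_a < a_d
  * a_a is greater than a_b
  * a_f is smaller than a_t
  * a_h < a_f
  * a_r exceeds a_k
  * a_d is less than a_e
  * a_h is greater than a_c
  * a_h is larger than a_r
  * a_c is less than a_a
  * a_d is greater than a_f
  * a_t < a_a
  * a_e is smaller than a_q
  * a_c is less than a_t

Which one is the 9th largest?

Chaining the given pairs: a_g < a_c < a_k < a_r < a_h < a_f < a_t < a_b < a_a < a_d < a_e < a_q.
The 9th largest is a_r.

a_r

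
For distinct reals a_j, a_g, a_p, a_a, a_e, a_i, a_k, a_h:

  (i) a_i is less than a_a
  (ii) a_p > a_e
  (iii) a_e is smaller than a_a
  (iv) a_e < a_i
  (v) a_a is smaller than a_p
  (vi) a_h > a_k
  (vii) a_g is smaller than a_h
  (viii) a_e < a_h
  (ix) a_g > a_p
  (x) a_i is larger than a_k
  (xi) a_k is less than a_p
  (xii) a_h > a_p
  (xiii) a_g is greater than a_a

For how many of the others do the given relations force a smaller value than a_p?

4

From a_p the given relations immediately reach a_e, a_k, a_a.
From those, a_i — 4 in total.
Nothing else is reachable below a_p; 4 in all.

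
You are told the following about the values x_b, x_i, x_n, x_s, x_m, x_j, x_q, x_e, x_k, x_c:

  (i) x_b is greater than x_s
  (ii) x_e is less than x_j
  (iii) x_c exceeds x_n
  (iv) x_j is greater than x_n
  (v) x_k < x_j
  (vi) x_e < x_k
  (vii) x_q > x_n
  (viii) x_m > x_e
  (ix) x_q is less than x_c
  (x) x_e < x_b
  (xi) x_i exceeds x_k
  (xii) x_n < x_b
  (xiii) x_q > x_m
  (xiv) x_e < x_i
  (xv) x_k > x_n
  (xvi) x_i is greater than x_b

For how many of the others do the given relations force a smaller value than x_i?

5

The elements the relations force below x_i are x_n, x_e, x_k, x_s, x_b — no chain reaches any other.
That is 5.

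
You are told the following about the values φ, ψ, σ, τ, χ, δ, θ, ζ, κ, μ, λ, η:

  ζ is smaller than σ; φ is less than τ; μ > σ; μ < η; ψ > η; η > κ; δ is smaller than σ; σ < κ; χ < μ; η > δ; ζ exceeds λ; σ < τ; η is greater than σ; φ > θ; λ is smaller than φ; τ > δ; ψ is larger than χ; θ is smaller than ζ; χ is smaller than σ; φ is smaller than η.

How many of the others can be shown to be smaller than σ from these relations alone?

5

The elements the relations force below σ are λ, δ, χ, θ, ζ — no chain reaches any other.
That is 5.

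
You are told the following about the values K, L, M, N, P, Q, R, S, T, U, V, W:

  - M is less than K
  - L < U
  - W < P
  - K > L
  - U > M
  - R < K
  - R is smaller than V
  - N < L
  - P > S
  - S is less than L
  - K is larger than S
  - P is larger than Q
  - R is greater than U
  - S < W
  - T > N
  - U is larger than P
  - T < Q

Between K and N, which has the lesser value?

The relevant relations are N < T; T < Q; Q < P; P < U; U < R; R < K.
Together: N < T < Q < P < U < R < K.
So N < K; N is the smaller of the two.

N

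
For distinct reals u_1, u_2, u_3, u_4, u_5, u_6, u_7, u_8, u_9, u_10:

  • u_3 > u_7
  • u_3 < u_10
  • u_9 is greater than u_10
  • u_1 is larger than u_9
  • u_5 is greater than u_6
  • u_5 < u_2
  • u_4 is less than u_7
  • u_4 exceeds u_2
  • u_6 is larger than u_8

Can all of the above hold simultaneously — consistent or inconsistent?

consistent

Every relation is compatible with u_8 < u_6 < u_5 < u_2 < u_4 < u_7 < u_3 < u_10 < u_9 < u_1; the set is consistent.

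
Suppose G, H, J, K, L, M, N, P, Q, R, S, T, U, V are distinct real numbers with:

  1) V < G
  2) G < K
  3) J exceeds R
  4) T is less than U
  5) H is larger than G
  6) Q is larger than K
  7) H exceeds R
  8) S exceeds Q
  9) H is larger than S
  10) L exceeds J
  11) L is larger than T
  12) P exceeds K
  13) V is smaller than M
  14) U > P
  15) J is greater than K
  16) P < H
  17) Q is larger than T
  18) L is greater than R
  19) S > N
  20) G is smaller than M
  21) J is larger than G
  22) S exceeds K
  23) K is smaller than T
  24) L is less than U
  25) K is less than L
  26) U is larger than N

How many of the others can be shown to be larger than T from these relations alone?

5

The elements the relations force above T are Q, L, S, H, U — no chain reaches any other.
That is 5.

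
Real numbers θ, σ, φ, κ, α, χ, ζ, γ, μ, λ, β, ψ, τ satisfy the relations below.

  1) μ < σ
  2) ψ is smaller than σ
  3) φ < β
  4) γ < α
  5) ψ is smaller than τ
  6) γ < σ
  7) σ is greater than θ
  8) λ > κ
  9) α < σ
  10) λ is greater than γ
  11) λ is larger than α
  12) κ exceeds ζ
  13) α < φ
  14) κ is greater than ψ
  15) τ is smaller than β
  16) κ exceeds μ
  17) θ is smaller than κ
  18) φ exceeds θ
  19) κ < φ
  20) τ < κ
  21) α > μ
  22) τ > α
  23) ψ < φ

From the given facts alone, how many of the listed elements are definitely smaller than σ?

Directly below σ: ψ, γ, μ, α, θ.
No other element is forced below σ by the given relations, so the count is 5.

5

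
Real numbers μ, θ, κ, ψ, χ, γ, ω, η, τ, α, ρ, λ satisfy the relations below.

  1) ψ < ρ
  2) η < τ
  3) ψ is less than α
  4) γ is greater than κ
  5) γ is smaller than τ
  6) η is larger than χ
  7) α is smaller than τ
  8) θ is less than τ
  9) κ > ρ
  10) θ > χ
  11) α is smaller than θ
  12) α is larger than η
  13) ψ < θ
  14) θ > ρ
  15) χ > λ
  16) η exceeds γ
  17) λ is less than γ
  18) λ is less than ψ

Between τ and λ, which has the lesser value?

λ

λ < ψ and ψ < ρ give λ < ρ.
With ρ < κ: λ < ψ < ρ < κ.
With κ < γ: λ < ψ < ρ < κ < γ.
With γ < η: λ < ψ < ρ < κ < γ < η.
With η < α: λ < ψ < ρ < κ < γ < η < α.
Then α < θ extends the chain to θ.
With θ < τ: λ < ψ < ρ < κ < γ < η < α < θ < τ.
So λ < τ; λ is the smaller of the two.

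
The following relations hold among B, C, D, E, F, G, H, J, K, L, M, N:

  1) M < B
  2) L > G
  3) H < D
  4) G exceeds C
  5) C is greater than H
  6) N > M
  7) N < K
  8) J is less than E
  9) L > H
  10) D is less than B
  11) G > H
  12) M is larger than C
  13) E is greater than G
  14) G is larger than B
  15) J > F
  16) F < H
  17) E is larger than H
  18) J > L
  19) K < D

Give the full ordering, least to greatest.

F < H < C < M < N < K < D < B < G < L < J < E

Each adjacent pair is fixed by a given relation: F < H; H < C; C < M; M < N; N < K; K < D; D < B; B < G; G < L; L < J; J < E. Chaining them end to end gives the full order.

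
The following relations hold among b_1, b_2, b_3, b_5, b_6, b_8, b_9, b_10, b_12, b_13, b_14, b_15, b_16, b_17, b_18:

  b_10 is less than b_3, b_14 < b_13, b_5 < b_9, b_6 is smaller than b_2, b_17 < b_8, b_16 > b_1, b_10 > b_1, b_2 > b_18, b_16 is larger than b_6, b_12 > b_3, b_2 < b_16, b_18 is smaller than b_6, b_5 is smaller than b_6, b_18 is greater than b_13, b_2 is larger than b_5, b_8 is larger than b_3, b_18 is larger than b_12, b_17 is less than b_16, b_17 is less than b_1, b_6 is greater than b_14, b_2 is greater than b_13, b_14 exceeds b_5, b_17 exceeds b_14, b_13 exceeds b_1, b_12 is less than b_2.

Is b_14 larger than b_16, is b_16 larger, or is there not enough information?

b_16

Chaining the given relations: b_14 < b_17 < b_1 < b_10 < b_3 < b_12 < b_18 < b_6 < b_2 < b_16.
So b_16 is larger.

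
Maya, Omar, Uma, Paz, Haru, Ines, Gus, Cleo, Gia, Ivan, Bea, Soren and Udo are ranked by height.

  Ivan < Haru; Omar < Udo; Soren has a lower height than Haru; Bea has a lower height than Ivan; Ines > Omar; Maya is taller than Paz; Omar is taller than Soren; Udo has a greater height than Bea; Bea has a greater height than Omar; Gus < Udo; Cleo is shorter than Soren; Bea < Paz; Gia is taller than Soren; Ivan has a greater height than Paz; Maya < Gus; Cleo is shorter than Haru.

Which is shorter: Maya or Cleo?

Chaining the given relations: Cleo < Soren < Omar < Bea < Paz < Maya.
So Cleo < Maya; Cleo is the shorter of the two.

Cleo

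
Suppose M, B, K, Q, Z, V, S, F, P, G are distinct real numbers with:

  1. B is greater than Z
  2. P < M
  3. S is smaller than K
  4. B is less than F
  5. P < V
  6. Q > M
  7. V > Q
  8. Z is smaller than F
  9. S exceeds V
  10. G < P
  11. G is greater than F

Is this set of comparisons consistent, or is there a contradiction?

consistent

Every relation is compatible with Z < B < F < G < P < M < Q < V < S < K; the set is consistent.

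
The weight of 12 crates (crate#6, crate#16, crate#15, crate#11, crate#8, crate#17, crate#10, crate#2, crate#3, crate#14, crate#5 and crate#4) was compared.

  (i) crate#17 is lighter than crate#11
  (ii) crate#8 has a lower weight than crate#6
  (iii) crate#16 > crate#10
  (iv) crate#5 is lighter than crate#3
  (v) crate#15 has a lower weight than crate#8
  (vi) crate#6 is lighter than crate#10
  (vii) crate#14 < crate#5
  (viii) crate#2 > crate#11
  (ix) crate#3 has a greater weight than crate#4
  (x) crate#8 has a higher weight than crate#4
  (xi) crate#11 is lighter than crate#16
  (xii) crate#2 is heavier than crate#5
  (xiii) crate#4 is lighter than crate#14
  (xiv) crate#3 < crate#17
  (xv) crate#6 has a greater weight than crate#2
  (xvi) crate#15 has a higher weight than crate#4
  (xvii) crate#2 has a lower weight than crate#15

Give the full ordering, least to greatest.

crate#4 < crate#14 < crate#5 < crate#3 < crate#17 < crate#11 < crate#2 < crate#15 < crate#8 < crate#6 < crate#10 < crate#16

The consecutive links are each given: crate#4 < crate#14; crate#14 < crate#5; crate#5 < crate#3; crate#3 < crate#17; crate#17 < crate#11; crate#11 < crate#2; crate#2 < crate#15; crate#15 < crate#8; crate#8 < crate#6; crate#6 < crate#10; crate#10 < crate#16.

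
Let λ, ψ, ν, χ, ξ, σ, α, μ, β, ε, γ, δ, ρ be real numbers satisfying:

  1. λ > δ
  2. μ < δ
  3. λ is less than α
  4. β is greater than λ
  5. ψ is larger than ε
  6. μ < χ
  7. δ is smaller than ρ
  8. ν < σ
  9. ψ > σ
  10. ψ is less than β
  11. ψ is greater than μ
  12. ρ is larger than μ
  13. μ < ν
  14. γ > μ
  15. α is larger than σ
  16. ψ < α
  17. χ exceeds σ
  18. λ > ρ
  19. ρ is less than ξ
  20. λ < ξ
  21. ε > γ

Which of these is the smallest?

μ

δ is not least since μ < δ; ρ is not least since μ < ρ; λ is not least since δ < λ; ν is not least since μ < ν; γ is not least since μ < γ; σ is not least since ν < σ; χ is not least since μ < χ; ε is not least since γ < ε; ξ is not least since λ < ξ; ψ is not least since μ < ψ; α is not least since σ < α; β is not least since ψ < β.
Only μ has nothing below it, so μ is the smallest.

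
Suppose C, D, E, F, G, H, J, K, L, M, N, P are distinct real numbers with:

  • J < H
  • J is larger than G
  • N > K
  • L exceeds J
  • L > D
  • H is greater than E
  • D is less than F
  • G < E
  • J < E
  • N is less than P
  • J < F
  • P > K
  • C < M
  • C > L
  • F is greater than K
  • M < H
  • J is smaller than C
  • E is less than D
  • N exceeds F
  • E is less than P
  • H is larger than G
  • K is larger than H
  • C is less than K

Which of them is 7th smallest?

Chaining the given pairs: G < J < E < D < L < C < M < H < K < F < N < P.
The 7th smallest is M.

M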